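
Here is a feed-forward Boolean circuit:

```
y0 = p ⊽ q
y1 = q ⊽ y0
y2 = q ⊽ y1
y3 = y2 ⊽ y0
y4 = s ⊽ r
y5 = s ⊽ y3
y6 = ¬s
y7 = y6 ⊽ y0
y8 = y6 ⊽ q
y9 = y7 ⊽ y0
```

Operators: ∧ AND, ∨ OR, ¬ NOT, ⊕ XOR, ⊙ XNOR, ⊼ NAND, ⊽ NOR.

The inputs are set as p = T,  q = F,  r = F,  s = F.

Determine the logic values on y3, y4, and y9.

y0 = p NOR q = T NOR F = F
y1 = q NOR y0 = F NOR F = T
y2 = q NOR y1 = F NOR T = F
y3 = y2 NOR y0 = F NOR F = T
y4 = s NOR r = F NOR F = T
y6 = NOT s = NOT F = T
y7 = y6 NOR y0 = T NOR F = F
y9 = y7 NOR y0 = F NOR F = T

y3 = T; y4 = T; y9 = T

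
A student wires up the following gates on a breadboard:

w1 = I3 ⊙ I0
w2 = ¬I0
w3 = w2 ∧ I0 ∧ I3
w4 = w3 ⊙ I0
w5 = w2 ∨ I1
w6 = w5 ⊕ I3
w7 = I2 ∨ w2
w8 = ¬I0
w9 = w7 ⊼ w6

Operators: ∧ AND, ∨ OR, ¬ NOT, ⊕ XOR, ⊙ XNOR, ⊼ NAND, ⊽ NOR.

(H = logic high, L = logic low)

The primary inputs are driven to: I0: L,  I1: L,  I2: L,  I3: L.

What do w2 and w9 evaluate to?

w2 = NOT I0 = NOT L = H
w5 = w2 OR I1 = H OR L = H
w6 = w5 XOR I3 = H XOR L = H
w7 = I2 OR w2 = L OR H = H
w9 = w7 NAND w6 = H NAND H = L

w2 = H, w9 = L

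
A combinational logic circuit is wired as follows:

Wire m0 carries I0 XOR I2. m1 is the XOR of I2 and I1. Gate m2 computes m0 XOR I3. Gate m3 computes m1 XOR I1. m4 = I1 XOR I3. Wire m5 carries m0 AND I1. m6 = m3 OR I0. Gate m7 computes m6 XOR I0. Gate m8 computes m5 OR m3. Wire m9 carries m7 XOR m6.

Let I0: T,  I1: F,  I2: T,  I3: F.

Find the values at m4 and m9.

m4 = F; m9 = T

m1 = I2 XOR I1 = T XOR F = T
m3 = m1 XOR I1 = T XOR F = T
m4 = I1 XOR I3 = F XOR F = F
m6 = m3 OR I0 = T OR T = T
m7 = m6 XOR I0 = T XOR T = F
m9 = m7 XOR m6 = F XOR T = T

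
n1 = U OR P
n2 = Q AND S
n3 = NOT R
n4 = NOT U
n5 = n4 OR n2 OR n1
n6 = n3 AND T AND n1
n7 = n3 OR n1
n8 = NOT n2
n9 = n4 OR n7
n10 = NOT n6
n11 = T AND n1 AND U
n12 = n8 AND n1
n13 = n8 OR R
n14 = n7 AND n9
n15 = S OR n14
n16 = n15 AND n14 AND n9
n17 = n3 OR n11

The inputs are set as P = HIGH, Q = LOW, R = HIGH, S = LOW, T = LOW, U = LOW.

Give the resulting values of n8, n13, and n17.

n1 = U OR P = LOW OR HIGH = HIGH
n2 = Q AND S = LOW AND LOW = LOW
n3 = NOT R = NOT HIGH = LOW
n8 = NOT n2 = NOT LOW = HIGH
n11 = T AND n1 AND U = LOW AND HIGH AND LOW = LOW
n13 = n8 OR R = HIGH OR HIGH = HIGH
n17 = n3 OR n11 = LOW OR LOW = LOW

n8 = HIGH, n13 = HIGH, n17 = LOW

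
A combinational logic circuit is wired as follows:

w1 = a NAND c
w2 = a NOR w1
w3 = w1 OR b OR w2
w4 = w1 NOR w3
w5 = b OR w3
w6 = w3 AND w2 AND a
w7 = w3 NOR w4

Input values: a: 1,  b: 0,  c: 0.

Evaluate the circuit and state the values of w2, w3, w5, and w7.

w1 = a NAND c = 1 NAND 0 = 1
w2 = a NOR w1 = 1 NOR 1 = 0
w3 = w1 OR b OR w2 = 1 OR 0 OR 0 = 1
w4 = w1 NOR w3 = 1 NOR 1 = 0
w5 = b OR w3 = 0 OR 1 = 1
w7 = w3 NOR w4 = 1 NOR 0 = 0

w2 = 0, w3 = 1, w5 = 1, w7 = 0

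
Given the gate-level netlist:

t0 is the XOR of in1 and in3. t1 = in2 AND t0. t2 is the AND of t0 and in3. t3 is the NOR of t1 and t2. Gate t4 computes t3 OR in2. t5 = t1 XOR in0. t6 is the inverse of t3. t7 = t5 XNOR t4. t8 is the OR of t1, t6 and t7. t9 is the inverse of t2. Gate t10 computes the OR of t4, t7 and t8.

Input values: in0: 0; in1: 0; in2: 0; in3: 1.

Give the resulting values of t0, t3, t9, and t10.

t0 = 1, t3 = 0, t9 = 0, t10 = 1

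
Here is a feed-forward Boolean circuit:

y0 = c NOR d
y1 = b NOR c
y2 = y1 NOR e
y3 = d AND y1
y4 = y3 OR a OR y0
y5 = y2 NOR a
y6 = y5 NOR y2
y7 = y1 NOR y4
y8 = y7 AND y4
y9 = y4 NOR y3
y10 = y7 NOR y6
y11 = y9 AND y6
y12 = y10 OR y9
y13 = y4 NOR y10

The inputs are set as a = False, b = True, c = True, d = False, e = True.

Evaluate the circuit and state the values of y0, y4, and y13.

y0 = False, y4 = False, y13 = True

y0 = c NOR d = True NOR False = False
y1 = b NOR c = True NOR True = False
y2 = y1 NOR e = False NOR True = False
y3 = d AND y1 = False AND False = False
y4 = y3 OR a OR y0 = False OR False OR False = False
y5 = y2 NOR a = False NOR False = True
y6 = y5 NOR y2 = True NOR False = False
y7 = y1 NOR y4 = False NOR False = True
y10 = y7 NOR y6 = True NOR False = False
y13 = y4 NOR y10 = False NOR False = True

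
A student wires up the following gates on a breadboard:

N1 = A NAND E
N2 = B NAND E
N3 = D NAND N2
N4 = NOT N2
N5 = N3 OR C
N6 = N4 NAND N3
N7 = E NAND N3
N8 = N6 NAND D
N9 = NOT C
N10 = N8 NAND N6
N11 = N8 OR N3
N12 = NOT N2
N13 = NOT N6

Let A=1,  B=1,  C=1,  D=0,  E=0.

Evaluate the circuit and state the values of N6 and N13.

N2 = B NAND E = 1 NAND 0 = 1
N3 = D NAND N2 = 0 NAND 1 = 1
N4 = NOT N2 = NOT 1 = 0
N6 = N4 NAND N3 = 0 NAND 1 = 1
N13 = NOT N6 = NOT 1 = 0

N6 = 1  N13 = 0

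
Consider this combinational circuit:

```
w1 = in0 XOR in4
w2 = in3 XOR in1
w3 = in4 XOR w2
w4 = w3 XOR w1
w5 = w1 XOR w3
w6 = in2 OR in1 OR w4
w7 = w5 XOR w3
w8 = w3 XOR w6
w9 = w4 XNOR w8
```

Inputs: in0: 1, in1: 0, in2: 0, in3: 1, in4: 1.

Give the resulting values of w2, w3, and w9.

w2 = 1, w3 = 0, w9 = 1

w1 = in0 XOR in4 = 1 XOR 1 = 0
w2 = in3 XOR in1 = 1 XOR 0 = 1
w3 = in4 XOR w2 = 1 XOR 1 = 0
w4 = w3 XOR w1 = 0 XOR 0 = 0
w6 = in2 OR in1 OR w4 = 0 OR 0 OR 0 = 0
w8 = w3 XOR w6 = 0 XOR 0 = 0
w9 = w4 XNOR w8 = 0 XNOR 0 = 1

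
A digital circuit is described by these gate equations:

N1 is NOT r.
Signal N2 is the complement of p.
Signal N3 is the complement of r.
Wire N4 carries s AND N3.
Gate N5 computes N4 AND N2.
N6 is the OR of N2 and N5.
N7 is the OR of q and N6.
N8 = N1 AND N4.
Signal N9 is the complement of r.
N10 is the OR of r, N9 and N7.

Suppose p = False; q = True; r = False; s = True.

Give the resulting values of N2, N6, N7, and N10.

N2 = NOT p = NOT False = True
N3 = NOT r = NOT False = True
N4 = s AND N3 = True AND True = True
N5 = N4 AND N2 = True AND True = True
N6 = N2 OR N5 = True OR True = True
N7 = q OR N6 = True OR True = True
N9 = NOT r = NOT False = True
N10 = r OR N9 OR N7 = False OR True OR True = True

N2 = True, N6 = True, N7 = True, N10 = True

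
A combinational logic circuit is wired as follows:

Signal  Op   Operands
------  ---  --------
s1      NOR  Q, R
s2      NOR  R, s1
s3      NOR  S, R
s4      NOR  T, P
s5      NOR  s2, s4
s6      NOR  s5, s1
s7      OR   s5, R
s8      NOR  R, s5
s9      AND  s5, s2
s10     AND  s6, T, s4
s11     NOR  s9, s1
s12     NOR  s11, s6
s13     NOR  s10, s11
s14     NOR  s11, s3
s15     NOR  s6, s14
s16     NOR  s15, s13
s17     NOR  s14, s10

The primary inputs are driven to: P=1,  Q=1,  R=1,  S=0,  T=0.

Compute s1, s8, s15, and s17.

s1 = Q NOR R = 1 NOR 1 = 0
s2 = R NOR s1 = 1 NOR 0 = 0
s3 = S NOR R = 0 NOR 1 = 0
s4 = T NOR P = 0 NOR 1 = 0
s5 = s2 NOR s4 = 0 NOR 0 = 1
s6 = s5 NOR s1 = 1 NOR 0 = 0
s8 = R NOR s5 = 1 NOR 1 = 0
s9 = s5 AND s2 = 1 AND 0 = 0
s10 = s6 AND T AND s4 = 0 AND 0 AND 0 = 0
s11 = s9 NOR s1 = 0 NOR 0 = 1
s14 = s11 NOR s3 = 1 NOR 0 = 0
s15 = s6 NOR s14 = 0 NOR 0 = 1
s17 = s14 NOR s10 = 0 NOR 0 = 1

s1 = 0  s8 = 0  s15 = 1  s17 = 1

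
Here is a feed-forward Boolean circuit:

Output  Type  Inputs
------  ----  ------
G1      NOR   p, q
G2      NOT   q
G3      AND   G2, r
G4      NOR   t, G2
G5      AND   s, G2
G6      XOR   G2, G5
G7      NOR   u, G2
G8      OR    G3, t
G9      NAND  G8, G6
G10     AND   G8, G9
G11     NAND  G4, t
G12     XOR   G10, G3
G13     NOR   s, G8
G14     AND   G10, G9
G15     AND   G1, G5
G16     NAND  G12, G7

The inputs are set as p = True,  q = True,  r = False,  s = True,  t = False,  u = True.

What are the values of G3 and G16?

G2 = NOT q = NOT True = False
G3 = G2 AND r = False AND False = False
G5 = s AND G2 = True AND False = False
G6 = G2 XOR G5 = False XOR False = False
G7 = u NOR G2 = True NOR False = False
G8 = G3 OR t = False OR False = False
G9 = G8 NAND G6 = False NAND False = True
G10 = G8 AND G9 = False AND True = False
G12 = G10 XOR G3 = False XOR False = False
G16 = G12 NAND G7 = False NAND False = True

G3 = False  G16 = True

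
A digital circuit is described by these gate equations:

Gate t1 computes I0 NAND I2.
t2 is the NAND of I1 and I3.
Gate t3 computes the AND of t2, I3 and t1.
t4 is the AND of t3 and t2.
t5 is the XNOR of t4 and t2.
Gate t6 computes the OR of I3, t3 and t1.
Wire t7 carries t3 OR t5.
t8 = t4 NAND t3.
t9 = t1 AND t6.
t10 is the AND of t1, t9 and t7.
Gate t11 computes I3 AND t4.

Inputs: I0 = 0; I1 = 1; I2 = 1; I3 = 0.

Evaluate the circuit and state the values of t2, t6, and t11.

t1 = I0 NAND I2 = 0 NAND 1 = 1
t2 = I1 NAND I3 = 1 NAND 0 = 1
t3 = t2 AND I3 AND t1 = 1 AND 0 AND 1 = 0
t4 = t3 AND t2 = 0 AND 1 = 0
t6 = I3 OR t3 OR t1 = 0 OR 0 OR 1 = 1
t11 = I3 AND t4 = 0 AND 0 = 0

t2 = 1, t6 = 1, t11 = 0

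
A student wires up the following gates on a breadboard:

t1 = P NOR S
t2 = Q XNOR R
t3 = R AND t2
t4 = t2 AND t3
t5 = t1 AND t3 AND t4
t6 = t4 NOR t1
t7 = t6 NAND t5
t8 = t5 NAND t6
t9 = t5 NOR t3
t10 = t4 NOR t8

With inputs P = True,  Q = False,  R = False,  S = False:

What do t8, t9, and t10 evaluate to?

t1 = P NOR S = True NOR False = False
t2 = Q XNOR R = False XNOR False = True
t3 = R AND t2 = False AND True = False
t4 = t2 AND t3 = True AND False = False
t5 = t1 AND t3 AND t4 = False AND False AND False = False
t6 = t4 NOR t1 = False NOR False = True
t8 = t5 NAND t6 = False NAND True = True
t9 = t5 NOR t3 = False NOR False = True
t10 = t4 NOR t8 = False NOR True = False

t8 = True, t9 = True, t10 = False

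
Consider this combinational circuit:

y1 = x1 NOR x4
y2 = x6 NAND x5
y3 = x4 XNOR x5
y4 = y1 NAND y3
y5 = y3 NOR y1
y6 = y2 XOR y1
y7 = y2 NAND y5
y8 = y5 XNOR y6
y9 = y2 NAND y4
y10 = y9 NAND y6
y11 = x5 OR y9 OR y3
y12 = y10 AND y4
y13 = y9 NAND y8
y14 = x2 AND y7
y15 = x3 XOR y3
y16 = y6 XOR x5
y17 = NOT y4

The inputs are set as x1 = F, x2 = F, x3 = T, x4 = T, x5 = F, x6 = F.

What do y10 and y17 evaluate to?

y1 = x1 NOR x4 = F NOR T = F
y2 = x6 NAND x5 = F NAND F = T
y3 = x4 XNOR x5 = T XNOR F = F
y4 = y1 NAND y3 = F NAND F = T
y6 = y2 XOR y1 = T XOR F = T
y9 = y2 NAND y4 = T NAND T = F
y10 = y9 NAND y6 = F NAND T = T
y17 = NOT y4 = NOT T = F

y10 = T, y17 = F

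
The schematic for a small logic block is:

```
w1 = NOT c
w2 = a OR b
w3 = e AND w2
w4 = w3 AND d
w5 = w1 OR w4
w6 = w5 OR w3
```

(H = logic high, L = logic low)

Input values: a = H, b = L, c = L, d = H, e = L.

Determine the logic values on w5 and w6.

w5 = H; w6 = H

w1 = NOT c = NOT L = H
w2 = a OR b = H OR L = H
w3 = e AND w2 = L AND H = L
w4 = w3 AND d = L AND H = L
w5 = w1 OR w4 = H OR L = H
w6 = w5 OR w3 = H OR L = H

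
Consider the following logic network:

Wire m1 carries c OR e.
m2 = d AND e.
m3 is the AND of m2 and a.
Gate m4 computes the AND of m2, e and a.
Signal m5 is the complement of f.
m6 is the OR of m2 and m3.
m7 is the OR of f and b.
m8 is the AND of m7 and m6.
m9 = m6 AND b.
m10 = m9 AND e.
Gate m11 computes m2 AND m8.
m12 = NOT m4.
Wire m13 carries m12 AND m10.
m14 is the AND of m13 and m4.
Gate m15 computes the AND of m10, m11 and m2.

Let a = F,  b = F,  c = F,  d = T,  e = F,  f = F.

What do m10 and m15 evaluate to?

m2 = d AND e = T AND F = F
m3 = m2 AND a = F AND F = F
m6 = m2 OR m3 = F OR F = F
m7 = f OR b = F OR F = F
m8 = m7 AND m6 = F AND F = F
m9 = m6 AND b = F AND F = F
m10 = m9 AND e = F AND F = F
m11 = m2 AND m8 = F AND F = F
m15 = m10 AND m11 AND m2 = F AND F AND F = F

m10 = F, m15 = F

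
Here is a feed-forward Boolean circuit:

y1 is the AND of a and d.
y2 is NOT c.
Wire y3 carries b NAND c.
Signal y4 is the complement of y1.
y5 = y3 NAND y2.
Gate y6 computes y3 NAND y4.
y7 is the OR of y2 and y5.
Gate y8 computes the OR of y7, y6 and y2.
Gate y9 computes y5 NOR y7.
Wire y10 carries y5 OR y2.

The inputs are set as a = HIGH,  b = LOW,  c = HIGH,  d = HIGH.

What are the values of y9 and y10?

y9 = LOW; y10 = HIGH

y2 = NOT c = NOT HIGH = LOW
y3 = b NAND c = LOW NAND HIGH = HIGH
y5 = y3 NAND y2 = HIGH NAND LOW = HIGH
y7 = y2 OR y5 = LOW OR HIGH = HIGH
y9 = y5 NOR y7 = HIGH NOR HIGH = LOW
y10 = y5 OR y2 = HIGH OR LOW = HIGH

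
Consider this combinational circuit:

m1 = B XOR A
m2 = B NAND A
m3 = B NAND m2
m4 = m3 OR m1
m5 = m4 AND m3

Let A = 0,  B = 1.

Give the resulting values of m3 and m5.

m3 = 0; m5 = 0

m1 = B XOR A = 1 XOR 0 = 1
m2 = B NAND A = 1 NAND 0 = 1
m3 = B NAND m2 = 1 NAND 1 = 0
m4 = m3 OR m1 = 0 OR 1 = 1
m5 = m4 AND m3 = 1 AND 0 = 0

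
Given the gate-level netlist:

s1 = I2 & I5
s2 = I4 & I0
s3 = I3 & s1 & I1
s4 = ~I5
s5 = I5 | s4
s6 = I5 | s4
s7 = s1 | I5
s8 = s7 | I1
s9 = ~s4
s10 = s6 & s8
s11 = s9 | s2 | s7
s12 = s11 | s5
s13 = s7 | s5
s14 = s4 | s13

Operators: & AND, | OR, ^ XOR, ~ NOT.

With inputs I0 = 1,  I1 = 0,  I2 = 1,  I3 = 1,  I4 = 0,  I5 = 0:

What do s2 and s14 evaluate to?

s1 = I2 AND I5 = 1 AND 0 = 0
s2 = I4 AND I0 = 0 AND 1 = 0
s4 = NOT I5 = NOT 0 = 1
s5 = I5 OR s4 = 0 OR 1 = 1
s7 = s1 OR I5 = 0 OR 0 = 0
s13 = s7 OR s5 = 0 OR 1 = 1
s14 = s4 OR s13 = 1 OR 1 = 1

s2 = 0  s14 = 1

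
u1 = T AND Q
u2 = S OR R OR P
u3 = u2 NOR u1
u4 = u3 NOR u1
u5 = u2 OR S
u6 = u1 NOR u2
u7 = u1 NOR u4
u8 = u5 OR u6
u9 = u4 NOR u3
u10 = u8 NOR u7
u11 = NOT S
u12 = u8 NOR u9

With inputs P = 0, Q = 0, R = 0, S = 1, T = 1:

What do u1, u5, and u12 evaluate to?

u1 = 0, u5 = 1, u12 = 0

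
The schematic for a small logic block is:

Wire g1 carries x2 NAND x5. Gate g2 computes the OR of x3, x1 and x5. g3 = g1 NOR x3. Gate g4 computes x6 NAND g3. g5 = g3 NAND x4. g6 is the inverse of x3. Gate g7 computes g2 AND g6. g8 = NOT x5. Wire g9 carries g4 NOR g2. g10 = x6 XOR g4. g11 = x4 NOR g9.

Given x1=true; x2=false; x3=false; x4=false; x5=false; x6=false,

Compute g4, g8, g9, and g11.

g4 = true, g8 = true, g9 = false, g11 = true

g1 = x2 NAND x5 = false NAND false = true
g2 = x3 OR x1 OR x5 = false OR true OR false = true
g3 = g1 NOR x3 = true NOR false = false
g4 = x6 NAND g3 = false NAND false = true
g8 = NOT x5 = NOT false = true
g9 = g4 NOR g2 = true NOR true = false
g11 = x4 NOR g9 = false NOR false = true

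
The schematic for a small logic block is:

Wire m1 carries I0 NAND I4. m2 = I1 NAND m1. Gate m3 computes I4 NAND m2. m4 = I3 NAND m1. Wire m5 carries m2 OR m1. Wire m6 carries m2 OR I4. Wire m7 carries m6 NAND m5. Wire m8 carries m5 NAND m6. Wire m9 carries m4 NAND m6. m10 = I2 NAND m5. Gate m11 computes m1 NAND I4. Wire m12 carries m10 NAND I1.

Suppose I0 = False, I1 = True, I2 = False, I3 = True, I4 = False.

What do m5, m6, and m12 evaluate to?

m5 = True, m6 = False, m12 = False

m1 = I0 NAND I4 = False NAND False = True
m2 = I1 NAND m1 = True NAND True = False
m5 = m2 OR m1 = False OR True = True
m6 = m2 OR I4 = False OR False = False
m10 = I2 NAND m5 = False NAND True = True
m12 = m10 NAND I1 = True NAND True = False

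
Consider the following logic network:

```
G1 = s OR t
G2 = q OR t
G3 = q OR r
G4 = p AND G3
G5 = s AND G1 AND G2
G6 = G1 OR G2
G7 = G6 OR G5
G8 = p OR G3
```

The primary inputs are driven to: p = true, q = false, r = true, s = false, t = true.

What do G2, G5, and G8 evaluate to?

G1 = s OR t = false OR true = true
G2 = q OR t = false OR true = true
G3 = q OR r = false OR true = true
G5 = s AND G1 AND G2 = false AND true AND true = false
G8 = p OR G3 = true OR true = true

G2 = true, G5 = false, G8 = true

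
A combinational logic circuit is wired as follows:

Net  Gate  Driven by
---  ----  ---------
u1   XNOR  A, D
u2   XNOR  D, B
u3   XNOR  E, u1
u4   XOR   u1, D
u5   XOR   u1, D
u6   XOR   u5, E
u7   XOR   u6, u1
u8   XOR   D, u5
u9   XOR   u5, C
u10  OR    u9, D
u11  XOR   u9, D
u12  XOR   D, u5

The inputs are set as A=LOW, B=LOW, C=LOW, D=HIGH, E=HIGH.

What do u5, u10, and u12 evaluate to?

u1 = A XNOR D = LOW XNOR HIGH = LOW
u5 = u1 XOR D = LOW XOR HIGH = HIGH
u9 = u5 XOR C = HIGH XOR LOW = HIGH
u10 = u9 OR D = HIGH OR HIGH = HIGH
u12 = D XOR u5 = HIGH XOR HIGH = LOW

u5 = HIGH; u10 = HIGH; u12 = LOW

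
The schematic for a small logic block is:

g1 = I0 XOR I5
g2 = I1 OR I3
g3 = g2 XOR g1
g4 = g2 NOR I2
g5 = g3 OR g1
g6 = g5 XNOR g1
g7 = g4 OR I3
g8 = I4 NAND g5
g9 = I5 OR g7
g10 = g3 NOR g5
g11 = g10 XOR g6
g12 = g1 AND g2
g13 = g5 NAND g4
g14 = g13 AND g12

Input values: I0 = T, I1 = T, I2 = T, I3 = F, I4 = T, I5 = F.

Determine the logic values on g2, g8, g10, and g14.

g2 = T, g8 = F, g10 = F, g14 = T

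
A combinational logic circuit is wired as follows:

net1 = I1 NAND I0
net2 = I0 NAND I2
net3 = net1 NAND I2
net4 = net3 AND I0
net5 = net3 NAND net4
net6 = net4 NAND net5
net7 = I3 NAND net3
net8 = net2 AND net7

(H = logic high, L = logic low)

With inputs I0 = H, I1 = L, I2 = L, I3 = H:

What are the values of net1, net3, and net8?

net1 = H, net3 = H, net8 = L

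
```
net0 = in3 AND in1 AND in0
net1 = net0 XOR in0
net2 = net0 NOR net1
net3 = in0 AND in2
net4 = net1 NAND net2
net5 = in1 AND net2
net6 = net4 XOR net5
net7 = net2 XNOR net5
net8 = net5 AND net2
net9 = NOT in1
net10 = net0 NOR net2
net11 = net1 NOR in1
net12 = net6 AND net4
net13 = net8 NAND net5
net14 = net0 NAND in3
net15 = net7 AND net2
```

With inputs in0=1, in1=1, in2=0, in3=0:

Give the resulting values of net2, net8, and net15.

net2 = 0; net8 = 0; net15 = 0

net0 = in3 AND in1 AND in0 = 0 AND 1 AND 1 = 0
net1 = net0 XOR in0 = 0 XOR 1 = 1
net2 = net0 NOR net1 = 0 NOR 1 = 0
net5 = in1 AND net2 = 1 AND 0 = 0
net7 = net2 XNOR net5 = 0 XNOR 0 = 1
net8 = net5 AND net2 = 0 AND 0 = 0
net15 = net7 AND net2 = 1 AND 0 = 0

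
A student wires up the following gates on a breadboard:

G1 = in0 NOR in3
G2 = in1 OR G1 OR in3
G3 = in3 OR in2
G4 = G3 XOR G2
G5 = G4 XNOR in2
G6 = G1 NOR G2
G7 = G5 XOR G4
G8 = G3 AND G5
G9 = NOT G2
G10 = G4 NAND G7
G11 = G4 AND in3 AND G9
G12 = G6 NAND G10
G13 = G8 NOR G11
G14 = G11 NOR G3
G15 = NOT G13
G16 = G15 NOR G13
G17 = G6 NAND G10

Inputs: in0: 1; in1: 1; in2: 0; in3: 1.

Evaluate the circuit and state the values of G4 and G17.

G4 = 0  G17 = 1

G1 = in0 NOR in3 = 1 NOR 1 = 0
G2 = in1 OR G1 OR in3 = 1 OR 0 OR 1 = 1
G3 = in3 OR in2 = 1 OR 0 = 1
G4 = G3 XOR G2 = 1 XOR 1 = 0
G5 = G4 XNOR in2 = 0 XNOR 0 = 1
G6 = G1 NOR G2 = 0 NOR 1 = 0
G7 = G5 XOR G4 = 1 XOR 0 = 1
G10 = G4 NAND G7 = 0 NAND 1 = 1
G17 = G6 NAND G10 = 0 NAND 1 = 1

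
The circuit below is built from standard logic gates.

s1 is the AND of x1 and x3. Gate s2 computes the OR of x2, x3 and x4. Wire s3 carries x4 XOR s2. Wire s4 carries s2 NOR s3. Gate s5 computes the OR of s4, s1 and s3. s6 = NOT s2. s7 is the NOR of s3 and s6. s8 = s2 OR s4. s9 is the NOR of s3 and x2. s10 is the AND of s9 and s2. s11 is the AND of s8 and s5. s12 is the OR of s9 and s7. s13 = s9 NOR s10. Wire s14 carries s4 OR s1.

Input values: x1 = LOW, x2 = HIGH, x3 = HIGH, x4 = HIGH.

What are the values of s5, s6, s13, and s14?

s1 = x1 AND x3 = LOW AND HIGH = LOW
s2 = x2 OR x3 OR x4 = HIGH OR HIGH OR HIGH = HIGH
s3 = x4 XOR s2 = HIGH XOR HIGH = LOW
s4 = s2 NOR s3 = HIGH NOR LOW = LOW
s5 = s4 OR s1 OR s3 = LOW OR LOW OR LOW = LOW
s6 = NOT s2 = NOT HIGH = LOW
s9 = s3 NOR x2 = LOW NOR HIGH = LOW
s10 = s9 AND s2 = LOW AND HIGH = LOW
s13 = s9 NOR s10 = LOW NOR LOW = HIGH
s14 = s4 OR s1 = LOW OR LOW = LOW

s5 = LOW, s6 = LOW, s13 = HIGH, s14 = LOW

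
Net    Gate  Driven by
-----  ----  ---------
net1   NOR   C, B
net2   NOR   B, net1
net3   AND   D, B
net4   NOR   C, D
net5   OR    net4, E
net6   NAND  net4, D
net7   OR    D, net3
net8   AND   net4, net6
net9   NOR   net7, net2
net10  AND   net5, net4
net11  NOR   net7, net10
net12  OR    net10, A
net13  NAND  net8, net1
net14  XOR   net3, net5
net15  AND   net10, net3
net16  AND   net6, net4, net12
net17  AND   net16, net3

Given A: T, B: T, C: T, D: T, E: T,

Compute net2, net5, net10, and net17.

net2 = F, net5 = T, net10 = F, net17 = F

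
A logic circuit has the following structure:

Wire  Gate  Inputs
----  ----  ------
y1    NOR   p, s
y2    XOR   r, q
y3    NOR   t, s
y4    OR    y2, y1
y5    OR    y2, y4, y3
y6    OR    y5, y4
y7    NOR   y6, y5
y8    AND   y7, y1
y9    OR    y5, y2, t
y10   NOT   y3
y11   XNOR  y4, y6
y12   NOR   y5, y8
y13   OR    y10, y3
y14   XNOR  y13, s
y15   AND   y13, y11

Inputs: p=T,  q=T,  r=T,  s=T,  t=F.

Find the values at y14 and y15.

y14 = T  y15 = T

y1 = p NOR s = T NOR T = F
y2 = r XOR q = T XOR T = F
y3 = t NOR s = F NOR T = F
y4 = y2 OR y1 = F OR F = F
y5 = y2 OR y4 OR y3 = F OR F OR F = F
y6 = y5 OR y4 = F OR F = F
y10 = NOT y3 = NOT F = T
y11 = y4 XNOR y6 = F XNOR F = T
y13 = y10 OR y3 = T OR F = T
y14 = y13 XNOR s = T XNOR T = T
y15 = y13 AND y11 = T AND T = T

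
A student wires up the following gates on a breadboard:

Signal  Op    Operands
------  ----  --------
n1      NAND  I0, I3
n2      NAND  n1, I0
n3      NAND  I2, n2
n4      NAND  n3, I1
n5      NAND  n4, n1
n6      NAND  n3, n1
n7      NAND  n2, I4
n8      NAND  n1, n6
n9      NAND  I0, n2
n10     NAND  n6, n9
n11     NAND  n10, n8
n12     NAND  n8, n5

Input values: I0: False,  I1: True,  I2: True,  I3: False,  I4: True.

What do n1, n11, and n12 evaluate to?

n1 = I0 NAND I3 = False NAND False = True
n2 = n1 NAND I0 = True NAND False = True
n3 = I2 NAND n2 = True NAND True = False
n4 = n3 NAND I1 = False NAND True = True
n5 = n4 NAND n1 = True NAND True = False
n6 = n3 NAND n1 = False NAND True = True
n8 = n1 NAND n6 = True NAND True = False
n9 = I0 NAND n2 = False NAND True = True
n10 = n6 NAND n9 = True NAND True = False
n11 = n10 NAND n8 = False NAND False = True
n12 = n8 NAND n5 = False NAND False = True

n1 = True; n11 = True; n12 = True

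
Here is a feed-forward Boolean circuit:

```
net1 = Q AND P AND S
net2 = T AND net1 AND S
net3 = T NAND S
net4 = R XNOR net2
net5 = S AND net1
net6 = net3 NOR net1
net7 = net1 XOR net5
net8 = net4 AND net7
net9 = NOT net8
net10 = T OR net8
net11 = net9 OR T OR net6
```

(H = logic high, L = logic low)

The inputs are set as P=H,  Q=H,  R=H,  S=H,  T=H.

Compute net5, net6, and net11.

net5 = H, net6 = L, net11 = H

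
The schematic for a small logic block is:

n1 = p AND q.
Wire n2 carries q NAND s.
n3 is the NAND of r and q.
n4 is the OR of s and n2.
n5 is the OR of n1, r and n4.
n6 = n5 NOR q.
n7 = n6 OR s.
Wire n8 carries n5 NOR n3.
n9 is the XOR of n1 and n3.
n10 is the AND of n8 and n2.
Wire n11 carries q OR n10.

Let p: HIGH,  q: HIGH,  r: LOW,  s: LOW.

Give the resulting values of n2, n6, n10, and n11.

n1 = p AND q = HIGH AND HIGH = HIGH
n2 = q NAND s = HIGH NAND LOW = HIGH
n3 = r NAND q = LOW NAND HIGH = HIGH
n4 = s OR n2 = LOW OR HIGH = HIGH
n5 = n1 OR r OR n4 = HIGH OR LOW OR HIGH = HIGH
n6 = n5 NOR q = HIGH NOR HIGH = LOW
n8 = n5 NOR n3 = HIGH NOR HIGH = LOW
n10 = n8 AND n2 = LOW AND HIGH = LOW
n11 = q OR n10 = HIGH OR LOW = HIGH

n2 = HIGH, n6 = LOW, n10 = LOW, n11 = HIGH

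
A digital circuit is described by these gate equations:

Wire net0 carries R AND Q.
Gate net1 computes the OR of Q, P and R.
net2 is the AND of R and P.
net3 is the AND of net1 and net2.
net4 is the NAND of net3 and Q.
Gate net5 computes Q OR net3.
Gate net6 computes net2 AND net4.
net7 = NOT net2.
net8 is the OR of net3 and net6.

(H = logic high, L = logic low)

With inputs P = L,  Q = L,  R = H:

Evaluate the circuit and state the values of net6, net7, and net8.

net6 = L; net7 = H; net8 = L

net1 = Q OR P OR R = L OR L OR H = H
net2 = R AND P = H AND L = L
net3 = net1 AND net2 = H AND L = L
net4 = net3 NAND Q = L NAND L = H
net6 = net2 AND net4 = L AND H = L
net7 = NOT net2 = NOT L = H
net8 = net3 OR net6 = L OR L = L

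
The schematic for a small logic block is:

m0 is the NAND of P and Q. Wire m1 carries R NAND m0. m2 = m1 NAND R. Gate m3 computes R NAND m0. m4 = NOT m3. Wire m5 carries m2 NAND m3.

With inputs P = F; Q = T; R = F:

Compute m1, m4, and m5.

m1 = T, m4 = F, m5 = F

m0 = P NAND Q = F NAND T = T
m1 = R NAND m0 = F NAND T = T
m2 = m1 NAND R = T NAND F = T
m3 = R NAND m0 = F NAND T = T
m4 = NOT m3 = NOT T = F
m5 = m2 NAND m3 = T NAND T = F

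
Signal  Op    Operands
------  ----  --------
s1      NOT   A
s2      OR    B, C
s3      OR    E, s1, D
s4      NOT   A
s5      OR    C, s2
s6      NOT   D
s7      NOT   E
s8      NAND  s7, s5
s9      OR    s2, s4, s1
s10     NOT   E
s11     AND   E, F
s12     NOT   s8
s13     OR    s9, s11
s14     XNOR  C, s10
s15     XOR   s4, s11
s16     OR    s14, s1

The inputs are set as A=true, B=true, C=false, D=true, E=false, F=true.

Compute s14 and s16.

s1 = NOT A = NOT true = false
s10 = NOT E = NOT false = true
s14 = C XNOR s10 = false XNOR true = false
s16 = s14 OR s1 = false OR false = false

s14 = false, s16 = false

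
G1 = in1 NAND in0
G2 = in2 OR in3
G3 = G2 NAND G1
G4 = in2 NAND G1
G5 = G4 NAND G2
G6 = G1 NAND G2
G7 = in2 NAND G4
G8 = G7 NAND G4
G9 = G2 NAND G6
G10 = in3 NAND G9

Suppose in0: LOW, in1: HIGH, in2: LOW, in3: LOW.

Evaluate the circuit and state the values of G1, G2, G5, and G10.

G1 = HIGH, G2 = LOW, G5 = HIGH, G10 = HIGH

G1 = in1 NAND in0 = HIGH NAND LOW = HIGH
G2 = in2 OR in3 = LOW OR LOW = LOW
G4 = in2 NAND G1 = LOW NAND HIGH = HIGH
G5 = G4 NAND G2 = HIGH NAND LOW = HIGH
G6 = G1 NAND G2 = HIGH NAND LOW = HIGH
G9 = G2 NAND G6 = LOW NAND HIGH = HIGH
G10 = in3 NAND G9 = LOW NAND HIGH = HIGH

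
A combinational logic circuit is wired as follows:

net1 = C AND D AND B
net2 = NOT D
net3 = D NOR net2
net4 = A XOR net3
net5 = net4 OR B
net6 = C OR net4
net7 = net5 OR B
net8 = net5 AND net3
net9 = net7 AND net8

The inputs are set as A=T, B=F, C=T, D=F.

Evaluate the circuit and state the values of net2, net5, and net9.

net2 = NOT D = NOT F = T
net3 = D NOR net2 = F NOR T = F
net4 = A XOR net3 = T XOR F = T
net5 = net4 OR B = T OR F = T
net7 = net5 OR B = T OR F = T
net8 = net5 AND net3 = T AND F = F
net9 = net7 AND net8 = T AND F = F

net2 = T, net5 = T, net9 = F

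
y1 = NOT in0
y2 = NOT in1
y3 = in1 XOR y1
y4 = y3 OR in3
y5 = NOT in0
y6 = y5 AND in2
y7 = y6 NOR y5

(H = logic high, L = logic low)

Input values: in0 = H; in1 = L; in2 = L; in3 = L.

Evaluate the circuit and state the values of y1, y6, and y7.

y1 = L; y6 = L; y7 = H

y1 = NOT in0 = NOT H = L
y5 = NOT in0 = NOT H = L
y6 = y5 AND in2 = L AND L = L
y7 = y6 NOR y5 = L NOR L = H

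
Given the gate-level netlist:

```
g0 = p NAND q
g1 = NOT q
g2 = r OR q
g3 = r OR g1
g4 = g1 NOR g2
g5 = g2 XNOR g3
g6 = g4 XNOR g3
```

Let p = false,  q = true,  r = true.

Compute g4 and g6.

g4 = false; g6 = false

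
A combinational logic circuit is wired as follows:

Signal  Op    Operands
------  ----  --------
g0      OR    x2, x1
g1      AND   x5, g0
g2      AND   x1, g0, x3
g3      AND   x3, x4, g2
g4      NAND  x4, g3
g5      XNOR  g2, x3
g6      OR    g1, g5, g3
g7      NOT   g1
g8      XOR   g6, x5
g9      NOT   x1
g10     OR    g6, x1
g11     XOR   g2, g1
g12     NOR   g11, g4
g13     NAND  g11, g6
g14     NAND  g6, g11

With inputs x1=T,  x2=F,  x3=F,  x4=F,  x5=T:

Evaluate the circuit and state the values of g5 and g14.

g5 = T, g14 = F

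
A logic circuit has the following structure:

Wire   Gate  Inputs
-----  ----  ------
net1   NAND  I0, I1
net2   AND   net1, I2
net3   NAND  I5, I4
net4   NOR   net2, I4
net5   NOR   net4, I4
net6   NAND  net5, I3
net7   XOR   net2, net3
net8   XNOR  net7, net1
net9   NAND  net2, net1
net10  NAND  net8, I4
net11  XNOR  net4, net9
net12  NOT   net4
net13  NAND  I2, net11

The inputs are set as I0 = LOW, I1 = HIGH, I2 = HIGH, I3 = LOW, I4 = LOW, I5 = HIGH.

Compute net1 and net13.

net1 = HIGH; net13 = LOW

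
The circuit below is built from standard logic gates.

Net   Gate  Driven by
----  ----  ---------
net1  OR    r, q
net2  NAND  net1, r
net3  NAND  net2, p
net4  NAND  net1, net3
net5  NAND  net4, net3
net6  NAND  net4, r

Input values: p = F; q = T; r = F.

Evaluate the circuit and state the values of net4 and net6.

net1 = r OR q = F OR T = T
net2 = net1 NAND r = T NAND F = T
net3 = net2 NAND p = T NAND F = T
net4 = net1 NAND net3 = T NAND T = F
net6 = net4 NAND r = F NAND F = T

net4 = F, net6 = T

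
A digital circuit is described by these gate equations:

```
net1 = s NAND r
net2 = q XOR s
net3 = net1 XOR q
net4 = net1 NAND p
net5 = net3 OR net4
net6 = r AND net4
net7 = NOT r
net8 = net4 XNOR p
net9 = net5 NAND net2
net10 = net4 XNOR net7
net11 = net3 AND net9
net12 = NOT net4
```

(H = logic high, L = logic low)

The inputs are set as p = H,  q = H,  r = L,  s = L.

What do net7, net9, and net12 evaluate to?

net1 = s NAND r = L NAND L = H
net2 = q XOR s = H XOR L = H
net3 = net1 XOR q = H XOR H = L
net4 = net1 NAND p = H NAND H = L
net5 = net3 OR net4 = L OR L = L
net7 = NOT r = NOT L = H
net9 = net5 NAND net2 = L NAND H = H
net12 = NOT net4 = NOT L = H

net7 = H, net9 = H, net12 = H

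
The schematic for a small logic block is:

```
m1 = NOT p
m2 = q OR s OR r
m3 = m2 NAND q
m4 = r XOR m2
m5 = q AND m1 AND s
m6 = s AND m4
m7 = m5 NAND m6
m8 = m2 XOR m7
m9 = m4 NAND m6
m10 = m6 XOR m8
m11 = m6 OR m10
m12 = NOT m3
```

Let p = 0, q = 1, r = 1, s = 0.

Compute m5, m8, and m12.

m5 = 0  m8 = 0  m12 = 1

m1 = NOT p = NOT 0 = 1
m2 = q OR s OR r = 1 OR 0 OR 1 = 1
m3 = m2 NAND q = 1 NAND 1 = 0
m4 = r XOR m2 = 1 XOR 1 = 0
m5 = q AND m1 AND s = 1 AND 1 AND 0 = 0
m6 = s AND m4 = 0 AND 0 = 0
m7 = m5 NAND m6 = 0 NAND 0 = 1
m8 = m2 XOR m7 = 1 XOR 1 = 0
m12 = NOT m3 = NOT 0 = 1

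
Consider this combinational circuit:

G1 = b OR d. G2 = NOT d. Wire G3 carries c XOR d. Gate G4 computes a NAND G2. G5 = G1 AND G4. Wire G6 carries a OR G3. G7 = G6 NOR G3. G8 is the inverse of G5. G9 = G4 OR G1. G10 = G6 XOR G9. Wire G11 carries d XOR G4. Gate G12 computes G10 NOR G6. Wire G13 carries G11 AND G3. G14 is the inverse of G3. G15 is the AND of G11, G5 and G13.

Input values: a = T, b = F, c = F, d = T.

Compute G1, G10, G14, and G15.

G1 = b OR d = F OR T = T
G2 = NOT d = NOT T = F
G3 = c XOR d = F XOR T = T
G4 = a NAND G2 = T NAND F = T
G5 = G1 AND G4 = T AND T = T
G6 = a OR G3 = T OR T = T
G9 = G4 OR G1 = T OR T = T
G10 = G6 XOR G9 = T XOR T = F
G11 = d XOR G4 = T XOR T = F
G13 = G11 AND G3 = F AND T = F
G14 = NOT G3 = NOT T = F
G15 = G11 AND G5 AND G13 = F AND T AND F = F

G1 = T; G10 = F; G14 = F; G15 = F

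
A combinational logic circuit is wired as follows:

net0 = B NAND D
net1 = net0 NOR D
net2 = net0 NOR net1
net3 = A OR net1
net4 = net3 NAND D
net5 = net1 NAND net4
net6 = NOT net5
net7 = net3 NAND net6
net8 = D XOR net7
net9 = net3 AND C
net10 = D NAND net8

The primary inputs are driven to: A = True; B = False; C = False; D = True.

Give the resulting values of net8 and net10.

net0 = B NAND D = False NAND True = True
net1 = net0 NOR D = True NOR True = False
net3 = A OR net1 = True OR False = True
net4 = net3 NAND D = True NAND True = False
net5 = net1 NAND net4 = False NAND False = True
net6 = NOT net5 = NOT True = False
net7 = net3 NAND net6 = True NAND False = True
net8 = D XOR net7 = True XOR True = False
net10 = D NAND net8 = True NAND False = True

net8 = False; net10 = True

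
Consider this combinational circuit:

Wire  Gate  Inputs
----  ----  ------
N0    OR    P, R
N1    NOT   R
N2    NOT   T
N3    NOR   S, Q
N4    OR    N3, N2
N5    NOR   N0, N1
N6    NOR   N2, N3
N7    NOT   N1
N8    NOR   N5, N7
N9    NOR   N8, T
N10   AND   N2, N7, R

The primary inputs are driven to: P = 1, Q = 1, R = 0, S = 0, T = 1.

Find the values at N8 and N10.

N8 = 1; N10 = 0

N0 = P OR R = 1 OR 0 = 1
N1 = NOT R = NOT 0 = 1
N2 = NOT T = NOT 1 = 0
N5 = N0 NOR N1 = 1 NOR 1 = 0
N7 = NOT N1 = NOT 1 = 0
N8 = N5 NOR N7 = 0 NOR 0 = 1
N10 = N2 AND N7 AND R = 0 AND 0 AND 0 = 0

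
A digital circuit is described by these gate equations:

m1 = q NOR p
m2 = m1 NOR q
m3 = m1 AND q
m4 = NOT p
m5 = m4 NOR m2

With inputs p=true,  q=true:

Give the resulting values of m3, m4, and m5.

m3 = false, m4 = false, m5 = true

m1 = q NOR p = true NOR true = false
m2 = m1 NOR q = false NOR true = false
m3 = m1 AND q = false AND true = false
m4 = NOT p = NOT true = false
m5 = m4 NOR m2 = false NOR false = true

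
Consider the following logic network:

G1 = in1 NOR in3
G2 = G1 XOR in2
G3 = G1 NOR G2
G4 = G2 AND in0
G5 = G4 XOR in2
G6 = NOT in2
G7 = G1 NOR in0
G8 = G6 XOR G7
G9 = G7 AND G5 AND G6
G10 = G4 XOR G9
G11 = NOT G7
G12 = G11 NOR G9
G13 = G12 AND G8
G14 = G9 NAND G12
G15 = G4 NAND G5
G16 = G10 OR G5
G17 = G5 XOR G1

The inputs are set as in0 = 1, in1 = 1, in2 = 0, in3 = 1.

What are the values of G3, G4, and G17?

G3 = 1, G4 = 0, G17 = 0

G1 = in1 NOR in3 = 1 NOR 1 = 0
G2 = G1 XOR in2 = 0 XOR 0 = 0
G3 = G1 NOR G2 = 0 NOR 0 = 1
G4 = G2 AND in0 = 0 AND 1 = 0
G5 = G4 XOR in2 = 0 XOR 0 = 0
G17 = G5 XOR G1 = 0 XOR 0 = 0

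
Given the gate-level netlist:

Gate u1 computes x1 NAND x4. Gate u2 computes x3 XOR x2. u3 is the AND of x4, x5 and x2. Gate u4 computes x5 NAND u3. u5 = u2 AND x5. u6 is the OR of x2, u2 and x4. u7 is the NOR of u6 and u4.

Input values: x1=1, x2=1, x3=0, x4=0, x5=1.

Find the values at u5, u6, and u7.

u5 = 1, u6 = 1, u7 = 0

u2 = x3 XOR x2 = 0 XOR 1 = 1
u3 = x4 AND x5 AND x2 = 0 AND 1 AND 1 = 0
u4 = x5 NAND u3 = 1 NAND 0 = 1
u5 = u2 AND x5 = 1 AND 1 = 1
u6 = x2 OR u2 OR x4 = 1 OR 1 OR 0 = 1
u7 = u6 NOR u4 = 1 NOR 1 = 0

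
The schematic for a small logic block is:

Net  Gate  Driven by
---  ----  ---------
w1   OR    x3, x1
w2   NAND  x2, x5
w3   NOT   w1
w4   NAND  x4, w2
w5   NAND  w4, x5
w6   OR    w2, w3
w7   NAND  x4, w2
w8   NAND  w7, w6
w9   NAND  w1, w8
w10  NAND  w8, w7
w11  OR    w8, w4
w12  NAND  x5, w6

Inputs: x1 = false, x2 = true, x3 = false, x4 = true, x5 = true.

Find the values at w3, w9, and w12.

w1 = x3 OR x1 = false OR false = false
w2 = x2 NAND x5 = true NAND true = false
w3 = NOT w1 = NOT false = true
w6 = w2 OR w3 = false OR true = true
w7 = x4 NAND w2 = true NAND false = true
w8 = w7 NAND w6 = true NAND true = false
w9 = w1 NAND w8 = false NAND false = true
w12 = x5 NAND w6 = true NAND true = false

w3 = true  w9 = true  w12 = false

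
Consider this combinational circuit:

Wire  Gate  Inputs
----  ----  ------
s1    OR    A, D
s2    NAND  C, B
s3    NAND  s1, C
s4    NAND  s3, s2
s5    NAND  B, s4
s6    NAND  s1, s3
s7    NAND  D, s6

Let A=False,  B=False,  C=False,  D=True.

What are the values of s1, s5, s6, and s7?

s1 = A OR D = False OR True = True
s2 = C NAND B = False NAND False = True
s3 = s1 NAND C = True NAND False = True
s4 = s3 NAND s2 = True NAND True = False
s5 = B NAND s4 = False NAND False = True
s6 = s1 NAND s3 = True NAND True = False
s7 = D NAND s6 = True NAND False = True

s1 = True, s5 = True, s6 = False, s7 = True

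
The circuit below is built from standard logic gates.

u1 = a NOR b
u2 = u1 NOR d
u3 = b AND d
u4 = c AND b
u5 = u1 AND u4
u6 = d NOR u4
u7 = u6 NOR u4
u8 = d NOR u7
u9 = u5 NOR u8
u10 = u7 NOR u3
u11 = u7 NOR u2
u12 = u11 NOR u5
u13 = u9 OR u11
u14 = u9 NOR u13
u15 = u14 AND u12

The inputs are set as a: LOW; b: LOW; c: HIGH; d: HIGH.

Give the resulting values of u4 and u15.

u4 = LOW; u15 = LOW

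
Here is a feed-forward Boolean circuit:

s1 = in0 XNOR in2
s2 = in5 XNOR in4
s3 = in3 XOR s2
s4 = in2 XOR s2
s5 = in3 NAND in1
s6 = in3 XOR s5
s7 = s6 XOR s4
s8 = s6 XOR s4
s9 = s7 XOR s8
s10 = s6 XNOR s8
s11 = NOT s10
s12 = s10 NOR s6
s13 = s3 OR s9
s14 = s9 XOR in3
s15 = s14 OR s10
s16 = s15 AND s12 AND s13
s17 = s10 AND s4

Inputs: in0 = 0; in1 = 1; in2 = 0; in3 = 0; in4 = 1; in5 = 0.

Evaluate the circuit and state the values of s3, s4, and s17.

s3 = 0; s4 = 0; s17 = 0

s2 = in5 XNOR in4 = 0 XNOR 1 = 0
s3 = in3 XOR s2 = 0 XOR 0 = 0
s4 = in2 XOR s2 = 0 XOR 0 = 0
s5 = in3 NAND in1 = 0 NAND 1 = 1
s6 = in3 XOR s5 = 0 XOR 1 = 1
s8 = s6 XOR s4 = 1 XOR 0 = 1
s10 = s6 XNOR s8 = 1 XNOR 1 = 1
s17 = s10 AND s4 = 1 AND 0 = 0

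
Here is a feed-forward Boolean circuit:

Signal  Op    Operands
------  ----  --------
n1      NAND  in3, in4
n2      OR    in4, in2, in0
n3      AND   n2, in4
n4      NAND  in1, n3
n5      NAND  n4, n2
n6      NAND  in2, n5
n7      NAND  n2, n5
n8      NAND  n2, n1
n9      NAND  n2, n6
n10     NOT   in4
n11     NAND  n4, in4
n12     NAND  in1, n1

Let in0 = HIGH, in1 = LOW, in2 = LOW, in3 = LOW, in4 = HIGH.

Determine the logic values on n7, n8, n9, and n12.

n7 = HIGH, n8 = LOW, n9 = LOW, n12 = HIGH

n1 = in3 NAND in4 = LOW NAND HIGH = HIGH
n2 = in4 OR in2 OR in0 = HIGH OR LOW OR HIGH = HIGH
n3 = n2 AND in4 = HIGH AND HIGH = HIGH
n4 = in1 NAND n3 = LOW NAND HIGH = HIGH
n5 = n4 NAND n2 = HIGH NAND HIGH = LOW
n6 = in2 NAND n5 = LOW NAND LOW = HIGH
n7 = n2 NAND n5 = HIGH NAND LOW = HIGH
n8 = n2 NAND n1 = HIGH NAND HIGH = LOW
n9 = n2 NAND n6 = HIGH NAND HIGH = LOW
n12 = in1 NAND n1 = LOW NAND HIGH = HIGH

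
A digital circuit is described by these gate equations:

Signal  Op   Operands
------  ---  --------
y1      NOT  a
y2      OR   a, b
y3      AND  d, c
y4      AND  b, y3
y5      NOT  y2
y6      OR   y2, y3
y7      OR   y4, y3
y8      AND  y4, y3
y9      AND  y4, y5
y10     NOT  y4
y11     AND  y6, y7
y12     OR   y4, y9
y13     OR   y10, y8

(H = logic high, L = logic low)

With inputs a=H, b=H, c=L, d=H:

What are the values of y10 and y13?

y10 = H  y13 = H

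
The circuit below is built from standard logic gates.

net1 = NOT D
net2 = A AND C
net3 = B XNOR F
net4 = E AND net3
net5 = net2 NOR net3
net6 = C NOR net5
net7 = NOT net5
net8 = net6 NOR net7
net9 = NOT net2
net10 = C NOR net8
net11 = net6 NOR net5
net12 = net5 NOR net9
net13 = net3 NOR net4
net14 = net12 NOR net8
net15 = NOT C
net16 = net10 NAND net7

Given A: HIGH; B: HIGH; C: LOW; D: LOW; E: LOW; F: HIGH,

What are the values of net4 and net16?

net4 = LOW; net16 = LOW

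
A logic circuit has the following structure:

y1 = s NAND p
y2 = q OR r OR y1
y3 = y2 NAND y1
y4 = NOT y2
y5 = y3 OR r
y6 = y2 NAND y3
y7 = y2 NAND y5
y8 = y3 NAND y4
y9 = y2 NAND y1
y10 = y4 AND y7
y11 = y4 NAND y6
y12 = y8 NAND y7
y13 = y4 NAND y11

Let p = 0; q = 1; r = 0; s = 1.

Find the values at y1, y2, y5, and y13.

y1 = s NAND p = 1 NAND 0 = 1
y2 = q OR r OR y1 = 1 OR 0 OR 1 = 1
y3 = y2 NAND y1 = 1 NAND 1 = 0
y4 = NOT y2 = NOT 1 = 0
y5 = y3 OR r = 0 OR 0 = 0
y6 = y2 NAND y3 = 1 NAND 0 = 1
y11 = y4 NAND y6 = 0 NAND 1 = 1
y13 = y4 NAND y11 = 0 NAND 1 = 1

y1 = 1, y2 = 1, y5 = 0, y13 = 1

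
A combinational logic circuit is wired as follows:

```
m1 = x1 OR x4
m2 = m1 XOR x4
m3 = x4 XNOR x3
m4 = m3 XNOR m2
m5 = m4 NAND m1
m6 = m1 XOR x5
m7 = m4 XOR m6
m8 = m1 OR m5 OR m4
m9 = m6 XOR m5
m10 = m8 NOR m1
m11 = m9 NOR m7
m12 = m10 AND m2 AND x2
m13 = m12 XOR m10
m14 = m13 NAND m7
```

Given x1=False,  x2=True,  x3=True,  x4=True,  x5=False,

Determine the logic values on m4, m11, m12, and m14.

m1 = x1 OR x4 = False OR True = True
m2 = m1 XOR x4 = True XOR True = False
m3 = x4 XNOR x3 = True XNOR True = True
m4 = m3 XNOR m2 = True XNOR False = False
m5 = m4 NAND m1 = False NAND True = True
m6 = m1 XOR x5 = True XOR False = True
m7 = m4 XOR m6 = False XOR True = True
m8 = m1 OR m5 OR m4 = True OR True OR False = True
m9 = m6 XOR m5 = True XOR True = False
m10 = m8 NOR m1 = True NOR True = False
m11 = m9 NOR m7 = False NOR True = False
m12 = m10 AND m2 AND x2 = False AND False AND True = False
m13 = m12 XOR m10 = False XOR False = False
m14 = m13 NAND m7 = False NAND True = True

m4 = False, m11 = False, m12 = False, m14 = True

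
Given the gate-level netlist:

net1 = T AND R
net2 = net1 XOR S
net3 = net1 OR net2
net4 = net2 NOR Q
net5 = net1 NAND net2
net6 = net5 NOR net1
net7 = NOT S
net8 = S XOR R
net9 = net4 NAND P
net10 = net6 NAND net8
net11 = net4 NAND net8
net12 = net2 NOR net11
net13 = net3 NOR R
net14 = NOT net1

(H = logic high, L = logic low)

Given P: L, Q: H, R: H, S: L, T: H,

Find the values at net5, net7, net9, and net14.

net5 = L, net7 = H, net9 = H, net14 = L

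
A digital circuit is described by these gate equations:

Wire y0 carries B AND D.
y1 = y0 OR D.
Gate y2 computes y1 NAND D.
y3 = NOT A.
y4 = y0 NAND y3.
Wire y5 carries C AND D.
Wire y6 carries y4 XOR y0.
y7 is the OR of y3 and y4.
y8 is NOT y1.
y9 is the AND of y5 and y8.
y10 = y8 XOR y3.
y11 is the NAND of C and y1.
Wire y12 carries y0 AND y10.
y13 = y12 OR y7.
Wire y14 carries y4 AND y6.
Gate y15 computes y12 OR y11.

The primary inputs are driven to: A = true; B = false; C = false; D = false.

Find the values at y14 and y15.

y14 = true, y15 = true

y0 = B AND D = false AND false = false
y1 = y0 OR D = false OR false = false
y3 = NOT A = NOT true = false
y4 = y0 NAND y3 = false NAND false = true
y6 = y4 XOR y0 = true XOR false = true
y8 = NOT y1 = NOT false = true
y10 = y8 XOR y3 = true XOR false = true
y11 = C NAND y1 = false NAND false = true
y12 = y0 AND y10 = false AND true = false
y14 = y4 AND y6 = true AND true = true
y15 = y12 OR y11 = false OR true = true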